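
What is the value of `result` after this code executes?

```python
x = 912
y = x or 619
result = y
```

x = 912; y = 912; result = 912

912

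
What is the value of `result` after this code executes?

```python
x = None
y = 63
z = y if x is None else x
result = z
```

x = None; y = 63; z = 63; result = 63

63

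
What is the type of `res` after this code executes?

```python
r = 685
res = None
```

None has type NoneType

NoneType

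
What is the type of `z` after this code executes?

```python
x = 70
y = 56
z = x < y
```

Comparison returns bool

bool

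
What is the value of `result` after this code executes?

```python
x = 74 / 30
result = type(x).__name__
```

x is float; result = 'float'

'float'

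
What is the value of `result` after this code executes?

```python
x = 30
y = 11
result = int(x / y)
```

x = 30; y = 11; result = 2

2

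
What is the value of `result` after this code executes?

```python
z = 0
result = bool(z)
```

z = 0; result = False

False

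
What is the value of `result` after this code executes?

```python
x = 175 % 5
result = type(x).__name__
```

x is int; result = 'int'

'int'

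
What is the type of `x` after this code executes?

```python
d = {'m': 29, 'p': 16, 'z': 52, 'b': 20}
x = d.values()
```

.values() returns dict_values view

dict_values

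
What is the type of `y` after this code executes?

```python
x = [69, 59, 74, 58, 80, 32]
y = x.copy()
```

list.copy() returns list

list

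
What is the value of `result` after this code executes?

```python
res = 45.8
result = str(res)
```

res = 45.8; result = '45.8'

'45.8'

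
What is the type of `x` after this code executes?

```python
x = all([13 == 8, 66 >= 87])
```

all() returns bool

bool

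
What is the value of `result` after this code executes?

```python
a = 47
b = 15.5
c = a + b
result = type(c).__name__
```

a is int; b is float; c is float; result = 'float'

'float'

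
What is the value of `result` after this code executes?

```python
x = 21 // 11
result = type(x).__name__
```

x is int; result = 'int'

'int'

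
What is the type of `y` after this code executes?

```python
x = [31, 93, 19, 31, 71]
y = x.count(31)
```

list.count() returns int

int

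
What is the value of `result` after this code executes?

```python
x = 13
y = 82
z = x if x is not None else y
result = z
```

x = 13; y = 82; z = 13; result = 13

13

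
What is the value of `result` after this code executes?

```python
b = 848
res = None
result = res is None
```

b = 848; res = None; result = True

True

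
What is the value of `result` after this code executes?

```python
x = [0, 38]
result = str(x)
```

x = [0, 38]; result = '[0, 38]'

'[0, 38]'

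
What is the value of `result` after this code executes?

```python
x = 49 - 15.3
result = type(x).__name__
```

x is float; result = 'float'

'float'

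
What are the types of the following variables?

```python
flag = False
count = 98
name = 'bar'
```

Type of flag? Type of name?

flag is assigned the constant False, which has type bool; name is assigned a quoted string literal, so it is a str

bool, str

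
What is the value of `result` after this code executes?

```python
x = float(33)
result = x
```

x = 33.0; result = 33.0

33.0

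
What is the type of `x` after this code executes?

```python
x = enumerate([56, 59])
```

enumerate() returns an enumerate object

enumerate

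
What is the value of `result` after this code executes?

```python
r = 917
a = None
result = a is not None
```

r = 917; a = None; result = False

False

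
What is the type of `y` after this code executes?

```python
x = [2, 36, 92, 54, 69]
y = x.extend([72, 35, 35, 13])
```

list.extend() returns None

NoneType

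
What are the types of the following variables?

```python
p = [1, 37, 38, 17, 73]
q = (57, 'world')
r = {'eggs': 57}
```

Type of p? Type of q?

p is assigned a list literal (square brackets); q is assigned a tuple (parenthesized, comma-separated values)

list, tuple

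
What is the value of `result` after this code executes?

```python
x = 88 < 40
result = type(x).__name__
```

x is bool; result = 'bool'

'bool'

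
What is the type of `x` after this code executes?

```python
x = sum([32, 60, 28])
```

sum() of ints returns int

int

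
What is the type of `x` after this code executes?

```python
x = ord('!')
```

ord() returns int (code point)

int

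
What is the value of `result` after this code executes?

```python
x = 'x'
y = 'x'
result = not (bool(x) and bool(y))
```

x = 'x'; y = 'x'; result = False

False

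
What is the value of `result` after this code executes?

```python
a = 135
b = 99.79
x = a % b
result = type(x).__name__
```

a is int; b is float; x is float; result = 'float'

'float'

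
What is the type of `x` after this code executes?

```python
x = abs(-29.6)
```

abs() of float returns float

float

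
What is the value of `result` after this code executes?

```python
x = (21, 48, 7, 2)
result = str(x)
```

x = (21, 48, 7, 2); result = '(21, 48, 7, 2)'

'(21, 48, 7, 2)'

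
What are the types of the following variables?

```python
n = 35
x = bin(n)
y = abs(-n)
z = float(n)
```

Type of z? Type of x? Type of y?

float() returns float; bin() returns str; abs() of int returns int

float, str, int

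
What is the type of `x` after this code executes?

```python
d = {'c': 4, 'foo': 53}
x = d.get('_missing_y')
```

dict.get() returns None when key not found

NoneType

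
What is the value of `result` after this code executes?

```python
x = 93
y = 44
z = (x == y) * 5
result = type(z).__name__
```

x is int; y is int; z is int; result = 'int'

'int'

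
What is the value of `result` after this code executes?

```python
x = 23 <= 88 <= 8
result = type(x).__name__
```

x is bool; result = 'bool'

'bool'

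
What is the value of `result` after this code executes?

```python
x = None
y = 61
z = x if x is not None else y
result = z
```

x = None; y = 61; z = 61; result = 61

61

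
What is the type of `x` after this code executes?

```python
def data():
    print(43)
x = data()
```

Function without return returns None

NoneType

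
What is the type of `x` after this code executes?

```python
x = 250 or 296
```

'or' returns first truthy value (int)

int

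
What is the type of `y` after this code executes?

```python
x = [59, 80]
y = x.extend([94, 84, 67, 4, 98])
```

list.extend() returns None

NoneType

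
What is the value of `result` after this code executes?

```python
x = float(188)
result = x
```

x = 188.0; result = 188.0

188.0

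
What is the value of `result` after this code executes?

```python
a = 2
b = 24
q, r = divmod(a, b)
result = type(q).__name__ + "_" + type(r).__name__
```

a is int; b is int; q is int; r is int; result = 'int_int'

'int_int'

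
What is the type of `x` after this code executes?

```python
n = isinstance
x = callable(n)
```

callable() returns bool

bool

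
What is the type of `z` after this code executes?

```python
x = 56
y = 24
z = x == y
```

Comparison returns bool

bool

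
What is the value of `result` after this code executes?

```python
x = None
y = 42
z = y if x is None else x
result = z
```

x = None; y = 42; z = 42; result = 42

42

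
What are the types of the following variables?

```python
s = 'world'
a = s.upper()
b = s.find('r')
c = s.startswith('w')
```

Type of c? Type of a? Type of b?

startswith() returns bool; upper() returns str; find() returns int

bool, str, int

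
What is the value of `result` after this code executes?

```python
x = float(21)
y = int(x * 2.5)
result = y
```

x = 21.0; y = 52; result = 52

52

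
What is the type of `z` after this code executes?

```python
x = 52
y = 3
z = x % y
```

int % int = int

int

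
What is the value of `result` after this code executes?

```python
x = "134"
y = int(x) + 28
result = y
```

x = '134'; y = 162; result = 162

162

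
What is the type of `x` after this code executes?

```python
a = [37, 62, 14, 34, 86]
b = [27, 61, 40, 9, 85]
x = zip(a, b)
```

zip() returns a zip object

zip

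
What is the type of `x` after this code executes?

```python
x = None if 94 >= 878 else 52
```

94 >= 878 is False, so the else branch is taken

int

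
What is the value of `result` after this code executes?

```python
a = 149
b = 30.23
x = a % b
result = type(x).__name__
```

a is int; b is float; x is float; result = 'float'

'float'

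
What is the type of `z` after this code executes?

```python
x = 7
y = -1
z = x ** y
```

int ** negative = float

float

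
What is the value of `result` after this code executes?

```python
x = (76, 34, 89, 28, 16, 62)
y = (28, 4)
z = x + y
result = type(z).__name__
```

x is tuple; y is tuple; z is tuple; result = 'tuple'

'tuple'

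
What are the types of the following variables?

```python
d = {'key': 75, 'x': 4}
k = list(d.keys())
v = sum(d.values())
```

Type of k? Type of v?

list() converts to list; sum of ints is int

list, int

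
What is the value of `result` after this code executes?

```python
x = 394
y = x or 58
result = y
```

x = 394; y = 394; result = 394

394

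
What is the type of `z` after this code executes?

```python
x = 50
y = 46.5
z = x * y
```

int * float = float

float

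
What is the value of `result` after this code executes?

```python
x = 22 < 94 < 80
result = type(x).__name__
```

x is bool; result = 'bool'

'bool'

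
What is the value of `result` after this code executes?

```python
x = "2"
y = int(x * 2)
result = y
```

x = '2'; y = 22; result = 22

22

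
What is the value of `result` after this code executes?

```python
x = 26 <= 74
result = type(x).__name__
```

x is bool; result = 'bool'

'bool'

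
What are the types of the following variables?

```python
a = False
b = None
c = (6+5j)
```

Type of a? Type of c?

a is assigned the constant False, which has type bool; c is assigned (6+5j), an int plus an imaginary literal (j suffix), which evaluates to complex

bool, complex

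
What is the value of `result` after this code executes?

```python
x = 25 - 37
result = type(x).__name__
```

x is int; result = 'int'

'int'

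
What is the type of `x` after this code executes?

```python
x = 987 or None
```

'or' returns first truthy value

int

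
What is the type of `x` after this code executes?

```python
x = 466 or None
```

'or' returns first truthy value

int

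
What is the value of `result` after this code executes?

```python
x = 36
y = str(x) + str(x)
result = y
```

x = 36; y = '3636'; result = '3636'

'3636'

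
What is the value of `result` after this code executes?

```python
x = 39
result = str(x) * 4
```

x = 39; result = '39393939'

'39393939'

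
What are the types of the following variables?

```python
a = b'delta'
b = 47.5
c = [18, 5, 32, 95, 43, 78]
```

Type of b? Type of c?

b is assigned a number with a decimal point, so it is a float; c is assigned a list literal (square brackets)

float, list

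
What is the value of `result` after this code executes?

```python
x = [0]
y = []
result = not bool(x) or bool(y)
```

x = [0]; y = []; result = False

False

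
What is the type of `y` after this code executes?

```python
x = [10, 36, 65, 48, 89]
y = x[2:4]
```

Slicing a list returns a list

list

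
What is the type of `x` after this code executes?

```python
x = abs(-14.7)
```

abs() of float returns float

float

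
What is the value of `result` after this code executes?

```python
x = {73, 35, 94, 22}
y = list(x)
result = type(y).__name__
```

x is set; y is list; result = 'list'

'list'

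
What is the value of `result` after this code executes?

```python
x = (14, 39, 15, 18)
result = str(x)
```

x = (14, 39, 15, 18); result = '(14, 39, 15, 18)'

'(14, 39, 15, 18)'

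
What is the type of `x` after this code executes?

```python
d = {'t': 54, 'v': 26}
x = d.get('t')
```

dict.get() returns value type when found

int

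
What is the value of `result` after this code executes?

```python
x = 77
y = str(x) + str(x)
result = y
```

x = 77; y = '7777'; result = '7777'

'7777'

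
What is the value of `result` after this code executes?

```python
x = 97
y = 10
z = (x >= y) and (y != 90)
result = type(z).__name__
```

x is int; y is int; z is bool; result = 'bool'

'bool'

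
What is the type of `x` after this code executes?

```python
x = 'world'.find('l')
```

str.find() returns int index

int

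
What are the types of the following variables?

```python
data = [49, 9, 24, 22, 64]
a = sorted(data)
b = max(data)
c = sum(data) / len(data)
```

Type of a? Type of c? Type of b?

sorted() returns list; int / int = float; max of ints returns int

list, float, int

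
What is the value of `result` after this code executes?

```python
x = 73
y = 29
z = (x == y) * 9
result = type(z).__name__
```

x is int; y is int; z is int; result = 'int'

'int'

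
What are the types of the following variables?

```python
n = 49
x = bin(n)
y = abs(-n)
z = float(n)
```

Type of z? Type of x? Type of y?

float() returns float; bin() returns str; abs() of int returns int

float, str, int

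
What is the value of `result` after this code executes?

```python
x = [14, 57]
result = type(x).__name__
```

x is list; result = 'list'

'list'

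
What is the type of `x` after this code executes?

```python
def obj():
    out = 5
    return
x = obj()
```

Bare return returns None

NoneType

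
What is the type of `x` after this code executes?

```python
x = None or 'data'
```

'or' with None returns the other truthy value (str)

str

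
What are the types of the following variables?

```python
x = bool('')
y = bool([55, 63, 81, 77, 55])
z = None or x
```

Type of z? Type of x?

None or bool returns the bool; bool() returns bool

bool, bool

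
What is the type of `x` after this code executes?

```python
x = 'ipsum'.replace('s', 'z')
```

str.replace() returns str

str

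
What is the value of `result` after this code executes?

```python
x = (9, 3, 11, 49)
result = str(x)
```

x = (9, 3, 11, 49); result = '(9, 3, 11, 49)'

'(9, 3, 11, 49)'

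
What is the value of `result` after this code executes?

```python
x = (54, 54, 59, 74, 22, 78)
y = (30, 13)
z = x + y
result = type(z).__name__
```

x is tuple; y is tuple; z is tuple; result = 'tuple'

'tuple'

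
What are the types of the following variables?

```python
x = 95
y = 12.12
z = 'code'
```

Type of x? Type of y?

x is assigned a bare integer (no decimal point), so it is an int; y is assigned a number with a decimal point, so it is a float

int, float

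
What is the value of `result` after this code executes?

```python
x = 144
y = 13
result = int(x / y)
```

x = 144; y = 13; result = 11

11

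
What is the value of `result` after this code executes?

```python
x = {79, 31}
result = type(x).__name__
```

x is set; result = 'set'

'set'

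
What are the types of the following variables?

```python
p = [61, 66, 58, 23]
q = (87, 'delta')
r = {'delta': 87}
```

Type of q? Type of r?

q is assigned a tuple (parenthesized, comma-separated values); r is assigned a dict literal ({key: value})

tuple, dict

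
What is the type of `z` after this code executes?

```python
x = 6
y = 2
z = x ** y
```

positive int ** positive int = int

int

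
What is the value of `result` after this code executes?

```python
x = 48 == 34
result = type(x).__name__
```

x is bool; result = 'bool'

'bool'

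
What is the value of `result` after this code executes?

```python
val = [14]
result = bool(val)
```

val = [14]; result = True

True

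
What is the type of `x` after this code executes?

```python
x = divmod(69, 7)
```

divmod() returns tuple of (quotient, remainder)

tuple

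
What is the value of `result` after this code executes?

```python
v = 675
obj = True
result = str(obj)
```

v = 675; obj = True; result = 'True'

'True'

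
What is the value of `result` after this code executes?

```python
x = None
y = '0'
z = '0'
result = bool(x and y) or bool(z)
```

x = None; y = '0'; z = '0'; result = True

True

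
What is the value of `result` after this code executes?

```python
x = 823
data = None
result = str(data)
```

x = 823; data = None; result = 'None'

'None'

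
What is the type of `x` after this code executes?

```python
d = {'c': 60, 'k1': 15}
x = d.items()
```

dict.items() returns dict_items view

dict_items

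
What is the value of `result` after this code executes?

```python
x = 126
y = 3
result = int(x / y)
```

x = 126; y = 3; result = 42

42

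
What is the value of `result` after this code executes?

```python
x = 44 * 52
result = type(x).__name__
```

x is int; result = 'int'

'int'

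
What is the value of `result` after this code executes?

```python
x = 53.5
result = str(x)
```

x = 53.5; result = '53.5'

'53.5'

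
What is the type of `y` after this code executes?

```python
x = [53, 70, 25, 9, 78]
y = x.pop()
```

list.pop() returns the popped element

int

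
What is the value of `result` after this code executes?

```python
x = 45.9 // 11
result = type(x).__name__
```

x is float; result = 'float'

'float'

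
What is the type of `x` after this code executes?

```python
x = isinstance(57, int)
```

isinstance() returns bool

bool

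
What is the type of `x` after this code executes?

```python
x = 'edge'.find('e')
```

str.find() returns int index

int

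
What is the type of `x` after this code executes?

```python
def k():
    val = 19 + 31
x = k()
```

Function without return returns None

NoneType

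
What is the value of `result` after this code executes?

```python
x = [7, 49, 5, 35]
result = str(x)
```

x = [7, 49, 5, 35]; result = '[7, 49, 5, 35]'

'[7, 49, 5, 35]'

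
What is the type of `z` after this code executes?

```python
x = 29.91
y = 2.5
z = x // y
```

float // float = float

float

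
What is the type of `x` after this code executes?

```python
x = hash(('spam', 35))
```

hash() returns int

int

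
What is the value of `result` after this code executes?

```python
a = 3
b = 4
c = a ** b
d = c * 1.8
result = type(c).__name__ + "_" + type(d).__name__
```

a is int; b is int; c is int; d is float; result = 'int_float'

'int_float'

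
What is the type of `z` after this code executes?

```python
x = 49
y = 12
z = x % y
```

int % int = int

int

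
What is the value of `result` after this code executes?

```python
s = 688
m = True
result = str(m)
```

s = 688; m = True; result = 'True'

'True'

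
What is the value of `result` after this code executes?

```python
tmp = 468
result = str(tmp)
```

tmp = 468; result = '468'

'468'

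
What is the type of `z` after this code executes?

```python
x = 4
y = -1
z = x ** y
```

int ** negative = float

float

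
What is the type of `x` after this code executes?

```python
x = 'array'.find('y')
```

str.find() returns int index

int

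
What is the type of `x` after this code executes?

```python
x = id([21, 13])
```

id() returns int

int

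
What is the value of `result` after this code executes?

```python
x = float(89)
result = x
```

x = 89.0; result = 89.0

89.0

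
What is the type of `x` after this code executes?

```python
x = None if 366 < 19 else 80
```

366 < 19 is False, so the else branch is taken

int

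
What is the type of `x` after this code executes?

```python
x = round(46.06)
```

round() with no decimal places returns int

int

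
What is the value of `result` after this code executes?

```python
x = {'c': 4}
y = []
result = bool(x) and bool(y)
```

x = {'c': 4}; y = []; result = False

False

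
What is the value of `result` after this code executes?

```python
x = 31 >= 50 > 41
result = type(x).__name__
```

x is bool; result = 'bool'

'bool'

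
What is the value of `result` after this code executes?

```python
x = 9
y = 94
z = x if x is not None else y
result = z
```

x = 9; y = 94; z = 9; result = 9

9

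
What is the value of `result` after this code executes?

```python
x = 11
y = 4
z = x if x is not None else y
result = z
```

x = 11; y = 4; z = 11; result = 11

11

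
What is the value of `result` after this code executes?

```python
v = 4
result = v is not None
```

v = 4; result = True

True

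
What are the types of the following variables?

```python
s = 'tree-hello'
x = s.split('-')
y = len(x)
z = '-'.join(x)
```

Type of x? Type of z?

str.split() returns list; str.join() returns str

list, str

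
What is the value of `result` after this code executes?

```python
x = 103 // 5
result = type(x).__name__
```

x is int; result = 'int'

'int'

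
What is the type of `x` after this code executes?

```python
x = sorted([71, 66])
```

sorted() always returns list

list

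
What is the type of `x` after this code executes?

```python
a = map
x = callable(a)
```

callable() returns bool

bool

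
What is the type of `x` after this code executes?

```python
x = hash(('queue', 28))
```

hash() returns int

int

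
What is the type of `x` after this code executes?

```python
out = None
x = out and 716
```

'and' returns first falsy value (None)

NoneType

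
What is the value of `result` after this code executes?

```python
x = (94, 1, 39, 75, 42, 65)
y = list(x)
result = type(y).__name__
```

x is tuple; y is list; result = 'list'

'list'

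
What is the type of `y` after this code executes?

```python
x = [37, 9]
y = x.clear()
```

list.clear() returns None

NoneType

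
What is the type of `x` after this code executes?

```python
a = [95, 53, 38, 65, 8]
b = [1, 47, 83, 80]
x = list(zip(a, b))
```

list(zip()) returns a list of tuples

list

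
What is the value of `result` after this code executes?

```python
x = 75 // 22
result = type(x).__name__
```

x is int; result = 'int'

'int'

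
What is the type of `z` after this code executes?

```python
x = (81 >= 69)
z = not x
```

'not' returns bool

bool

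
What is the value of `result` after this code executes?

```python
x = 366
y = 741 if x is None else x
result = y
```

x = 366; y = 366; result = 366

366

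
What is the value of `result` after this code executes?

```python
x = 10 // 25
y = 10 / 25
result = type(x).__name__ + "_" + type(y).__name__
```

x is int; y is float; result = 'int_float'

'int_float'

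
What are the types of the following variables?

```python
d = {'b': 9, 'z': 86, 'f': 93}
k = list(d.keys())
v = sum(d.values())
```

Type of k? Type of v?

list() converts to list; sum of ints is int

list, int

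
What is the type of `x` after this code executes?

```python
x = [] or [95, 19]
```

'or' returns first truthy value (list)

list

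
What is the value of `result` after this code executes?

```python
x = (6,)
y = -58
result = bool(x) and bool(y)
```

x = (6,); y = -58; result = True

True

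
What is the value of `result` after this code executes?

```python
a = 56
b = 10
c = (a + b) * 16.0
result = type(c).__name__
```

a is int; b is int; c is float; result = 'float'

'float'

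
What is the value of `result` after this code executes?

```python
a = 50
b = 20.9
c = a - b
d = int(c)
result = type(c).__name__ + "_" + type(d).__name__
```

a is int; b is float; c is float; d is int; result = 'float_int'

'float_int'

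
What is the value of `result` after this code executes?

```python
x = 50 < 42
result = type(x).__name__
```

x is bool; result = 'bool'

'bool'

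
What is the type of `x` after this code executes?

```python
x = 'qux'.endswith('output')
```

str.endswith() returns bool

bool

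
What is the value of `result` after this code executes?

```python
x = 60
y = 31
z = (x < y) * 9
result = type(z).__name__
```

x is int; y is int; z is int; result = 'int'

'int'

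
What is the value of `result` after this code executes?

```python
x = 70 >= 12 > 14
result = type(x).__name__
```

x is bool; result = 'bool'

'bool'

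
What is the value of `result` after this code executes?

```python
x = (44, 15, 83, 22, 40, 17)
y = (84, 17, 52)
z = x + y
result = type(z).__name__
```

x is tuple; y is tuple; z is tuple; result = 'tuple'

'tuple'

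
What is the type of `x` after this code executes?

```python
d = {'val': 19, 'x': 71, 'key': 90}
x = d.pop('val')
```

dict.pop() returns the value

int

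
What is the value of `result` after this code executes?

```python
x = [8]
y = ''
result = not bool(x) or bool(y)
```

x = [8]; y = ''; result = False

False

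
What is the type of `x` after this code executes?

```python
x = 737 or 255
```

'or' returns first truthy value (int)

int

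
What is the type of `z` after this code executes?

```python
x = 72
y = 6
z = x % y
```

int % int = int

int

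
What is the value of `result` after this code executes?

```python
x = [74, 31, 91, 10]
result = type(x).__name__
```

x is list; result = 'list'

'list'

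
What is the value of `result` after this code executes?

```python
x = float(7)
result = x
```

x = 7.0; result = 7.0

7.0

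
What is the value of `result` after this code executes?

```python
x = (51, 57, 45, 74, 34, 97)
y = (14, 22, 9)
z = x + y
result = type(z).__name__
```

x is tuple; y is tuple; z is tuple; result = 'tuple'

'tuple'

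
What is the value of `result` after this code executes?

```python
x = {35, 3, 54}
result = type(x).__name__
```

x is set; result = 'set'

'set'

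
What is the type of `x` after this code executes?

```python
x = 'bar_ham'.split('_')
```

str.split() returns list

list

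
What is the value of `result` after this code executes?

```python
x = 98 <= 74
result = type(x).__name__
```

x is bool; result = 'bool'

'bool'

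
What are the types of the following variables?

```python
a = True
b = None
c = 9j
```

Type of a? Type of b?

a is assigned the constant True, which has type bool; b is assigned None, whose type is NoneType

bool, NoneType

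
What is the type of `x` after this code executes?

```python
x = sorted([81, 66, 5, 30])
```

sorted() always returns list

list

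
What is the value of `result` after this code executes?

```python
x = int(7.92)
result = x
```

x = 7; result = 7

7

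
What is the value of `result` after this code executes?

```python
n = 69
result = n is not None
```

n = 69; result = True

True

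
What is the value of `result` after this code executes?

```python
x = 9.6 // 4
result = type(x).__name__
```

x is float; result = 'float'

'float'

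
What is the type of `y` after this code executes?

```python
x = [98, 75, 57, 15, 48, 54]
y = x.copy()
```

list.copy() returns list

list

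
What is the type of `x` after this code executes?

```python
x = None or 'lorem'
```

'or' with None returns the other truthy value (str)

str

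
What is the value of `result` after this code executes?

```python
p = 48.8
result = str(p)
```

p = 48.8; result = '48.8'

'48.8'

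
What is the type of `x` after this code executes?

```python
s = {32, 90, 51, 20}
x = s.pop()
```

Popping from set[int] returns int

int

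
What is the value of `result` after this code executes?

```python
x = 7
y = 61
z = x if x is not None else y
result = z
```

x = 7; y = 61; z = 7; result = 7

7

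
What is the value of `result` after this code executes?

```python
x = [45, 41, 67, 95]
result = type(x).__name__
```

x is list; result = 'list'

'list'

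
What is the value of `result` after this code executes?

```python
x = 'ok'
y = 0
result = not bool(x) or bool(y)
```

x = 'ok'; y = 0; result = False

False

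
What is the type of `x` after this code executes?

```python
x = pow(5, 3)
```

pow(int, int) returns int

int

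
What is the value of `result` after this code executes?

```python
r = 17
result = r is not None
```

r = 17; result = True

True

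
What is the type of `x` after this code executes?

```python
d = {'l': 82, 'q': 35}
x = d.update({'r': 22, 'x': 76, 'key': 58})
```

dict.update() returns None

NoneType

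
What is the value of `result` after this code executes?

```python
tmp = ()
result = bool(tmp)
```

tmp = (); result = False

False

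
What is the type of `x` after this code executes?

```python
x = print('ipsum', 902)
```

print() returns None

NoneType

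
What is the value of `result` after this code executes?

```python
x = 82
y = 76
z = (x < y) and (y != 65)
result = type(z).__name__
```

x is int; y is int; z is bool; result = 'bool'

'bool'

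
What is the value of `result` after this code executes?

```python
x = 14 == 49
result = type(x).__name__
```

x is bool; result = 'bool'

'bool'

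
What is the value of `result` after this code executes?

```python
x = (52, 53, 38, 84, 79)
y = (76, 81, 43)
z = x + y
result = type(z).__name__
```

x is tuple; y is tuple; z is tuple; result = 'tuple'

'tuple'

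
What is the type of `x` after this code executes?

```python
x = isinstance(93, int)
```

isinstance() returns bool

bool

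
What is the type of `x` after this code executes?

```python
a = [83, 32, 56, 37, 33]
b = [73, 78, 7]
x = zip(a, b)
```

zip() returns a zip object

zip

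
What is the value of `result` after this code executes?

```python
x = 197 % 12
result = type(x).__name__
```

x is int; result = 'int'

'int'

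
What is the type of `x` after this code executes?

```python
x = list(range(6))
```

list(range()) returns list

list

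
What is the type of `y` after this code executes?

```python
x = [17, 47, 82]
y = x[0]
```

Indexing list[int] returns int

int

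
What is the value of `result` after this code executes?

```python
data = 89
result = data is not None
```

data = 89; result = True

True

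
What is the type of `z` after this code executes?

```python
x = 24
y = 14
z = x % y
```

int % int = int

int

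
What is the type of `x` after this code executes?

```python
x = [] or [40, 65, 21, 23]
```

'or' returns first truthy value (list)

list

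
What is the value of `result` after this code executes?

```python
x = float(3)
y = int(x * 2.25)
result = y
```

x = 3.0; y = 6; result = 6

6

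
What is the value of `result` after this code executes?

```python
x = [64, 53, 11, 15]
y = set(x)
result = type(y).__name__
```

x is list; y is set; result = 'set'

'set'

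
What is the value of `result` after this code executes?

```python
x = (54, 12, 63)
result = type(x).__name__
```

x is tuple; result = 'tuple'

'tuple'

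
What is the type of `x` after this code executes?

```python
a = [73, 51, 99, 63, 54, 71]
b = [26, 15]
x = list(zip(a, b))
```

list(zip()) returns a list of tuples

list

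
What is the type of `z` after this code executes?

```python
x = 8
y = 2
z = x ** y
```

positive int ** positive int = int

int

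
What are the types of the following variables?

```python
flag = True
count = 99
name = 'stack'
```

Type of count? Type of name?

count is assigned a bare integer (no decimal point), so it is an int; name is assigned a quoted string literal, so it is a str

int, str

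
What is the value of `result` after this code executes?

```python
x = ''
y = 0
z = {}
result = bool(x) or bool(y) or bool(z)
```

x = ''; y = 0; z = {}; result = False

False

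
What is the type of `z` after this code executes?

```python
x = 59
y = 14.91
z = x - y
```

int - float = float

float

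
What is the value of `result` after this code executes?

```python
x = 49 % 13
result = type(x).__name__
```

x is int; result = 'int'

'int'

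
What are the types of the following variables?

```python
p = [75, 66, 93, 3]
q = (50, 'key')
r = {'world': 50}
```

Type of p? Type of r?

p is assigned a list literal (square brackets); r is assigned a dict literal ({key: value})

list, dict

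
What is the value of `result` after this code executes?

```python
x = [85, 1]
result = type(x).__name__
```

x is list; result = 'list'

'list'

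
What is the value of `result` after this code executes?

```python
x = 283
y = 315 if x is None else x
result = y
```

x = 283; y = 283; result = 283

283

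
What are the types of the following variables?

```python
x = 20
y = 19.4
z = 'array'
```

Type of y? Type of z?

y is assigned a number with a decimal point, so it is a float; z is assigned a quoted string literal, so it is a str

float, str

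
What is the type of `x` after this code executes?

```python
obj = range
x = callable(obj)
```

callable() returns bool

bool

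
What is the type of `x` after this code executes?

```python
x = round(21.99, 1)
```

round() with decimal places returns float

float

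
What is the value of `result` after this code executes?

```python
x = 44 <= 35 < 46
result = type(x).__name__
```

x is bool; result = 'bool'

'bool'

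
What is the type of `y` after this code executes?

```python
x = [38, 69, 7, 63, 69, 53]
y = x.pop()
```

list.pop() returns the popped element

int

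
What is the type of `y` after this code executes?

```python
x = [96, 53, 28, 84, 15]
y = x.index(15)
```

list.index() returns int

int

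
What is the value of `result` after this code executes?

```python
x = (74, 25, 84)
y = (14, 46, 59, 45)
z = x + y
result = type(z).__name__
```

x is tuple; y is tuple; z is tuple; result = 'tuple'

'tuple'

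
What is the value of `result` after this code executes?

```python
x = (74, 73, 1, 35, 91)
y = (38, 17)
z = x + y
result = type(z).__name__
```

x is tuple; y is tuple; z is tuple; result = 'tuple'

'tuple'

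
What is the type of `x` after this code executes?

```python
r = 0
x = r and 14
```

'and' returns first falsy value (0 is int)

int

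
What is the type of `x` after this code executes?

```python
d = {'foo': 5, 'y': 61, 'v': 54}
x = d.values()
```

.values() returns dict_values view

dict_values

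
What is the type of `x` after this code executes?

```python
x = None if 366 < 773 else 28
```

366 < 773 is True, so the if branch is taken

NoneType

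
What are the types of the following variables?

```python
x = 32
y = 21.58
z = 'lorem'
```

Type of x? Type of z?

x is assigned a bare integer (no decimal point), so it is an int; z is assigned a quoted string literal, so it is a str

int, str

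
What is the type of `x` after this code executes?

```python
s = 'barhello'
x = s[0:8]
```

Slicing a str returns str

str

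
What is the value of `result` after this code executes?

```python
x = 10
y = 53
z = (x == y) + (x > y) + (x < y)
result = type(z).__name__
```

x is int; y is int; z is int; result = 'int'

'int'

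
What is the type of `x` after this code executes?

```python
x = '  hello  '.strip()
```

str.strip() returns str

str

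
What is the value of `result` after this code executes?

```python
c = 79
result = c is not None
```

c = 79; result = True

True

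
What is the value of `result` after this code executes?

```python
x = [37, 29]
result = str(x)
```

x = [37, 29]; result = '[37, 29]'

'[37, 29]'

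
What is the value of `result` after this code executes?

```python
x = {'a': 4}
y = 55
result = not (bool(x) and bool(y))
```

x = {'a': 4}; y = 55; result = False

False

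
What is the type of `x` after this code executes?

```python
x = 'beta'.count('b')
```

str.count() returns int

int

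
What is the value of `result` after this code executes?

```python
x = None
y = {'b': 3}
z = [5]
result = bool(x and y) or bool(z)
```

x = None; y = {'b': 3}; z = [5]; result = True

True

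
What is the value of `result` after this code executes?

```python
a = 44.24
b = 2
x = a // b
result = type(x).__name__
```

a is float; b is int; x is float; result = 'float'

'float'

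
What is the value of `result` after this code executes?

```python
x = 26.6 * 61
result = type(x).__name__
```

x is float; result = 'float'

'float'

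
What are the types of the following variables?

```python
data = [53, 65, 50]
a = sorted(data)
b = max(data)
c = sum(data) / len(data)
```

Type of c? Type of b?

int / int = float; max of ints returns int

float, int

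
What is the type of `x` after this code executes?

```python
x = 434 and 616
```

'and' with truthy values returns last operand (int)

int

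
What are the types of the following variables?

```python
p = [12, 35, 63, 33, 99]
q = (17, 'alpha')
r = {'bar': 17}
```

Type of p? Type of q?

p is assigned a list literal (square brackets); q is assigned a tuple (parenthesized, comma-separated values)

list, tuple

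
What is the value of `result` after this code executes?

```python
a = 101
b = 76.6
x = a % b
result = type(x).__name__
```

a is int; b is float; x is float; result = 'float'

'float'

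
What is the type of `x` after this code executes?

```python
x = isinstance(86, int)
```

isinstance() returns bool

bool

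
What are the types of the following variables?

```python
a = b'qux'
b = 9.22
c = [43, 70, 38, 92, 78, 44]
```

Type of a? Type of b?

a is assigned a bytes literal (b'...' prefix); b is assigned a number with a decimal point, so it is a float

bytes, float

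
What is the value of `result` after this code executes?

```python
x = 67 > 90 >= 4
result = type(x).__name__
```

x is bool; result = 'bool'

'bool'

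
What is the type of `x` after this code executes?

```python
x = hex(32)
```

hex() returns str representation

str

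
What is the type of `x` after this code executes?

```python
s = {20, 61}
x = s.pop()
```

Popping from set[int] returns int

int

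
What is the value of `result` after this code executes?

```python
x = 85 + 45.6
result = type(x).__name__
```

x is float; result = 'float'

'float'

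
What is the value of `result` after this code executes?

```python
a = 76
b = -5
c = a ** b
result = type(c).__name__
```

a is int; b is int; c is float; result = 'float'

'float'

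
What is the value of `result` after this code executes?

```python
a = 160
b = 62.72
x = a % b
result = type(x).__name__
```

a is int; b is float; x is float; result = 'float'

'float'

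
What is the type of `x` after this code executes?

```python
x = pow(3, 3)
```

pow(int, int) returns int

int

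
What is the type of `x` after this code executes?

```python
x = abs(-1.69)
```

abs() of float returns float

float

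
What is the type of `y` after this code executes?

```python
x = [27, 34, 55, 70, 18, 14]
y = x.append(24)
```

list.append() returns None (mutates in place)

NoneType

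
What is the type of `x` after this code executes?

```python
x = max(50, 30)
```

max() of ints returns int

int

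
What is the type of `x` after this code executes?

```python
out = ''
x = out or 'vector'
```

'or' returns first truthy value (str)

str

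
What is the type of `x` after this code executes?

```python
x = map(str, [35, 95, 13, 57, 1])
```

map() returns a map object

map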